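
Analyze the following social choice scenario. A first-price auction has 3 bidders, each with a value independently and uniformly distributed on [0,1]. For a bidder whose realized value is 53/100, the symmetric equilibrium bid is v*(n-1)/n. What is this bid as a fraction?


Step 1: The symmetric BNE bidding function is b(v) = v * (n-1) / n
Step 2: Substitute v = 53/100 and n = 3
Step 3: b = 53/100 * 2/3
Step 4: b = 53/150

53/150


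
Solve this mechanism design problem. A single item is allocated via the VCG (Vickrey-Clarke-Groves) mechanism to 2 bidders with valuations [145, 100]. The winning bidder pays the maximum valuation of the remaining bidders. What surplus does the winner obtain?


Step 1: The winner is the agent with the highest value: agent 0 with value 145
Step 2: Values of other agents: [100]
Step 3: VCG payment = max of others' values = 100
Step 4: Surplus = 145 - 100 = 45

45


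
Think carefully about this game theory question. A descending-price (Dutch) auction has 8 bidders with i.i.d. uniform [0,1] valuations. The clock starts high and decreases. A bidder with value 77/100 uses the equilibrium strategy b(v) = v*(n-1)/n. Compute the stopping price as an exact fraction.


Step 1: Dutch auctions are strategically equivalent to first-price auctions
Step 2: The equilibrium bid is b(v) = v*(n-1)/n
Step 3: b = 77/100 * 7/8
Step 4: b = 539/800

539/800


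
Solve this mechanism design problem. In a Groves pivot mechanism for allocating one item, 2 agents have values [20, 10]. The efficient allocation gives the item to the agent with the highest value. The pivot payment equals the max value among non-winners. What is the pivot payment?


Step 1: The efficient winner is agent 0 with value 20
Step 2: Other agents' values: [10]
Step 3: Pivot payment = max(others) = 10
Step 4: The winner pays 10

10


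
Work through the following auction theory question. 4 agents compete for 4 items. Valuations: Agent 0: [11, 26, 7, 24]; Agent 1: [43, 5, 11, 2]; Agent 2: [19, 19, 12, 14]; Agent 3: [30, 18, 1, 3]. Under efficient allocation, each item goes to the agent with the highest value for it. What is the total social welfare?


Step 1: For each item, find the maximum value among all agents.
Step 2: Item 0 -> Agent 1 (value 43)
Step 3: Item 1 -> Agent 0 (value 26)
Step 4: Item 2 -> Agent 2 (value 12)
Step 5: Item 3 -> Agent 0 (value 24)
Step 6: Total welfare = 43 + 26 + 12 + 24 = 105

105


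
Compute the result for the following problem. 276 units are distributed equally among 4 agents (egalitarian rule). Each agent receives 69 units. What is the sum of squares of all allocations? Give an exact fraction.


Step 1: Each agent's share = 276/4 = 69
Step 2: Square of each share = (69)^2 = 4761
Step 3: Sum of squares = 4 * 4761 = 19044

19044


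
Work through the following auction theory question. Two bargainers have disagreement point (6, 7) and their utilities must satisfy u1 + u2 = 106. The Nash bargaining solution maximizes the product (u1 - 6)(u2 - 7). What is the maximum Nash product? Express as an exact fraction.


Step 1: The Nash solution splits surplus symmetrically above the disagreement point
Step 2: u1 = (total + d1 - d2)/2 = (106 + 6 - 7)/2 = 105/2
Step 3: u2 = (total - d1 + d2)/2 = (106 - 6 + 7)/2 = 107/2
Step 4: Nash product = (105/2 - 6) * (107/2 - 7)
Step 5: = 93/2 * 93/2 = 8649/4

8649/4


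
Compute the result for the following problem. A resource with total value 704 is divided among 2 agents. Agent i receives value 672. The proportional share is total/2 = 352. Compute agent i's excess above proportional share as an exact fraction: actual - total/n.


Step 1: Proportional share = 704/2 = 352
Step 2: Agent's actual allocation = 672
Step 3: Excess = 672 - 352 = 320

320


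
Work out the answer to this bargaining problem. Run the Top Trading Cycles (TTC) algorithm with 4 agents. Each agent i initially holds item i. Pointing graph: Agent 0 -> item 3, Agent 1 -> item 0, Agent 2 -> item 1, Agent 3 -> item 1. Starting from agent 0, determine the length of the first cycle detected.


Step 1: Trace the pointer graph from agent 0: 0 -> 3 -> 1 -> 0
Step 2: A cycle is detected when we revisit agent 0
Step 3: The cycle is: 0 -> 3 -> 1 -> 0
Step 4: Cycle length = 3

3


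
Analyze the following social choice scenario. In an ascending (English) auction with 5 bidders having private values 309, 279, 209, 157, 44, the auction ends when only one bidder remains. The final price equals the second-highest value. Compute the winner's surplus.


Step 1: Identify the highest value: 309
Step 2: Identify the second-highest value: 279
Step 3: The final price = second-highest value = 279
Step 4: Surplus = 309 - 279 = 30

30


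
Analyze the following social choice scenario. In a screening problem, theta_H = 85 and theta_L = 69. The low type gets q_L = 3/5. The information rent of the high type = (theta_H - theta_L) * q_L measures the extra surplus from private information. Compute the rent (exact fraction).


Step 1: theta_H - theta_L = 85 - 69 = 16
Step 2: Information rent = (theta_H - theta_L) * q_L
Step 3: = 16 * 3/5
Step 4: = 48/5

48/5


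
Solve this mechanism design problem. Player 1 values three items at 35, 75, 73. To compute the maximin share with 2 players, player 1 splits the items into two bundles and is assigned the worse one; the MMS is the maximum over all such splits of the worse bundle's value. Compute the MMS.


Step 1: Item values = 35, 75, 73
Step 2: Enumerate all 2-bundle partitions and take the smaller bundle:
  Partition 1: {35} vs {75,73} -> bundles 35, 148; min = 35
  Partition 2: {75} vs {35,73} -> bundles 75, 108; min = 75
  Partition 3: {73} vs {35,75} -> bundles 73, 110; min = 73
Step 3: MMS = max(35, 75, 73) = 75

75


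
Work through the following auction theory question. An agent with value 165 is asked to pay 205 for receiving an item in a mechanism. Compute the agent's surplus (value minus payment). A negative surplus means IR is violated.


Step 1: Surplus = value - payment = 165 - 205 = -40
Step 2: IR is violated (surplus < 0)

-40


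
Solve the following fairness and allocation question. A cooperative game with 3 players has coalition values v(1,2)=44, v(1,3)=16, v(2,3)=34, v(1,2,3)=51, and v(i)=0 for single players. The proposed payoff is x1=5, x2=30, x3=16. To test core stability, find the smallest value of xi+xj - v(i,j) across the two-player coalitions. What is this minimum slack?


Step 1: Slack for coalition (1,2): x1+x2 - v12 = 35 - 44 = -9
Step 2: Slack for coalition (1,3): x1+x3 - v13 = 21 - 16 = 5
Step 3: Slack for coalition (2,3): x2+x3 - v23 = 46 - 34 = 12
Step 4: Minimum slack = min(-9, 5, 12) = -9, attained by (1,2); coalition (1,2) can block (slack < 0), so the allocation is not in the core

-9


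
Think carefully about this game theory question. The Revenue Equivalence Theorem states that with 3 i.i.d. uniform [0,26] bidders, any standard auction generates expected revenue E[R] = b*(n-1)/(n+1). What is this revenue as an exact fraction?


Step 1: By Revenue Equivalence, expected revenue = b*(n-1)/(n+1)
Step 2: Substituting n = 3, b = 26
Step 3: Revenue = 26*(3-1)/(3+1) = 26*2/4
Step 4: Revenue = 52/4 = 13

13


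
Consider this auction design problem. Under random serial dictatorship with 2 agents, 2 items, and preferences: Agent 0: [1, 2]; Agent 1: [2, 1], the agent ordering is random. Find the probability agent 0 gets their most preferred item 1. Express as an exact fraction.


Step 1: Agent 0 wants item 1
Step 2: There are 2 possible orderings of agents
Step 3: In 2 orderings, agent 0 gets item 1
Step 4: Probability = 2/2 = 1

1


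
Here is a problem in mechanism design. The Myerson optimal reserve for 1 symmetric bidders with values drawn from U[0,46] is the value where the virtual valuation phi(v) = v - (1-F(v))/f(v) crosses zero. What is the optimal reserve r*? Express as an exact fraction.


Step 1: For U[0,46], F(v) = v/46 and f(v) = 1/46
Step 2: phi(v) = v - (1 - v/46)/(1/46) = v - (46 - v) = 2v - 46
Step 3: Set phi(r*) = 0: 2r* - 46 = 0
Step 4: r* = 46/2 = 23 (the number of bidders n = 1 does not enter)

23


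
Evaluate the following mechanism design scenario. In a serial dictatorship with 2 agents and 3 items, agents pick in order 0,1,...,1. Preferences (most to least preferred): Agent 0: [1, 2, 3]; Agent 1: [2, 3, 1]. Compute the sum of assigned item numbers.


Step 1: Agent 0 picks item 1
Step 2: Agent 1 picks item 2
Step 3: Sum = 1 + 2 = 3

3


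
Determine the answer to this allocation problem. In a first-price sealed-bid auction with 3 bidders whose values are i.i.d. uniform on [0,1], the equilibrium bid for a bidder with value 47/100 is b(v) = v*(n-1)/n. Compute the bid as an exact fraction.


Step 1: The symmetric BNE bidding function is b(v) = v * (n-1) / n
Step 2: Substitute v = 47/100 and n = 3
Step 3: b = 47/100 * 2/3
Step 4: b = 47/150

47/150


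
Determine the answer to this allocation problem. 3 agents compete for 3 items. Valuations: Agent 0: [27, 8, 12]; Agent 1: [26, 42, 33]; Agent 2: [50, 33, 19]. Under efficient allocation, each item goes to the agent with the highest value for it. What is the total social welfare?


Step 1: For each item, find the maximum value among all agents.
Step 2: Item 0 -> Agent 2 (value 50)
Step 3: Item 1 -> Agent 1 (value 42)
Step 4: Item 2 -> Agent 1 (value 33)
Step 5: Total welfare = 50 + 42 + 33 = 125

125


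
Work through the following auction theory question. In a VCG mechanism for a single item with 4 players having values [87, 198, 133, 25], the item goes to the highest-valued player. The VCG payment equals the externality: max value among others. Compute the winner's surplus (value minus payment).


Step 1: The winner is the agent with the highest value: agent 1 with value 198
Step 2: Values of other agents: [87, 133, 25]
Step 3: VCG payment = max of others' values = 133
Step 4: Surplus = 198 - 133 = 65

65


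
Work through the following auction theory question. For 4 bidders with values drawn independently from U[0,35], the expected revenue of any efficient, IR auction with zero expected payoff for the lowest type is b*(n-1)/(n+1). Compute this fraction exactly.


Step 1: By Revenue Equivalence, expected revenue = b*(n-1)/(n+1)
Step 2: Substituting n = 4, b = 35
Step 3: Revenue = 35*(4-1)/(4+1) = 35*3/5
Step 4: Revenue = 105/5 = 21

21


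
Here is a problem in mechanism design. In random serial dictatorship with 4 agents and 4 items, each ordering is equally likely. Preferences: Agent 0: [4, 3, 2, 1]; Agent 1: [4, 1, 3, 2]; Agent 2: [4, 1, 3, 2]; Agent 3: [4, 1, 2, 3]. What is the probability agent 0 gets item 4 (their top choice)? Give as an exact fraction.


Step 1: Agent 0 wants item 4
Step 2: There are 24 possible orderings of agents
Step 3: In 6 orderings, agent 0 gets item 4
Step 4: Probability = 6/24 = 1/4

1/4


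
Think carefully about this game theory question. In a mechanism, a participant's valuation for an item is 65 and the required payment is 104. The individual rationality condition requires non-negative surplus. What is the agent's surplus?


Step 1: Surplus = value - payment = 65 - 104 = -39
Step 2: IR is violated (surplus < 0)

-39


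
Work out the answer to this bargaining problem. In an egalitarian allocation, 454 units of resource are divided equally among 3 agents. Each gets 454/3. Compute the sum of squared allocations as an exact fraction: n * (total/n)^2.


Step 1: Each agent's share = 454/3
Step 2: Square of each share = (454/3)^2 = 206116/9
Step 3: Sum of squares = 3 * 206116/9 = 206116/3

206116/3


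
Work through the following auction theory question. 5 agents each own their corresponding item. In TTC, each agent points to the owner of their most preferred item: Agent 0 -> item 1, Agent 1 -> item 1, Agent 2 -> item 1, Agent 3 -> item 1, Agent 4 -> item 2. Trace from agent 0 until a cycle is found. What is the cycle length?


Step 1: Trace the pointer graph from agent 0: 0 -> 1 -> 1
Step 2: A cycle is detected when we revisit agent 1
Step 3: The cycle is: 1 -> 1
Step 4: Cycle length = 1

1


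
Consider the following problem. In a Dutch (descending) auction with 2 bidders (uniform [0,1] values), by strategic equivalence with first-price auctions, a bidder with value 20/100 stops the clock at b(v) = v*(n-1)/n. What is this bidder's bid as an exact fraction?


Step 1: Dutch auctions are strategically equivalent to first-price auctions
Step 2: The equilibrium bid is b(v) = v*(n-1)/n
Step 3: b = 1/5 * 1/2
Step 4: b = 1/10

1/10


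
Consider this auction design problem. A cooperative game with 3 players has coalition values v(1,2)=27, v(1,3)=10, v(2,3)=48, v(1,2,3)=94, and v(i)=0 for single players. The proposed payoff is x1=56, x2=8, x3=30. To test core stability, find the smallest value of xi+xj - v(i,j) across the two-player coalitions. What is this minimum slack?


Step 1: Slack for coalition (1,2): x1+x2 - v12 = 64 - 27 = 37
Step 2: Slack for coalition (1,3): x1+x3 - v13 = 86 - 10 = 76
Step 3: Slack for coalition (2,3): x2+x3 - v23 = 38 - 48 = -10
Step 4: Minimum slack = min(37, 76, -10) = -10, attained by (2,3); coalition (2,3) can block (slack < 0), so the allocation is not in the core

-10


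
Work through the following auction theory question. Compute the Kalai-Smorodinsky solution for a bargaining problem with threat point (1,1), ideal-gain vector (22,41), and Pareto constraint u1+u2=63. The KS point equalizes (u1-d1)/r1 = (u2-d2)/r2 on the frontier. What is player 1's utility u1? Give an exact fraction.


Step 1: At the KS point, (u1-d1)/r1 = (u2-d2)/r2 = t and u1+u2 = 63
Step 2: u1 = d1 + r1*t and u2 = d2 + r2*t, so (d1 + r1*t) + (d2 + r2*t) = 63
Step 3: t = (63 - 1 - 1)/(22 + 41) = 61/63
Step 4: u1 = d1 + r1*t = 1 + 22 * 61/63 = 1405/63
Step 5: (Check: u2 = d2 + r2*t = 2564/63; u1+u2 = 1405/63 + 2564/63 = 63, on the frontier.)

1405/63


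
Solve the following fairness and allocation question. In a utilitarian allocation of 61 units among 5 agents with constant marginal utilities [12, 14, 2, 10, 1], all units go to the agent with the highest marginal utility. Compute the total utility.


Step 1: The marginal utilities are [12, 14, 2, 10, 1]
Step 2: The highest marginal utility is 14
Step 3: All 61 units go to that agent
Step 4: Total utility = 14 * 61 = 854

854


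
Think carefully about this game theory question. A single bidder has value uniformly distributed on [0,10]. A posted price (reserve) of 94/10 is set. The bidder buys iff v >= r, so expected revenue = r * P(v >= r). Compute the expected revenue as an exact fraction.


Step 1: Posted price r = 47/5, value support [0,10]
Step 2: P(v >= r) = (10 - 47/5)/10 = 3/50
Step 3: Expected revenue = r * P(v >= r) = 47/5 * 3/50
Step 4: Revenue = 141/250

141/250


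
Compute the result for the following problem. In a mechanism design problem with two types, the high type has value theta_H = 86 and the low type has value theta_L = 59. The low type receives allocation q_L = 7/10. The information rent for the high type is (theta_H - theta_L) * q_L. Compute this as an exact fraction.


Step 1: theta_H - theta_L = 86 - 59 = 27
Step 2: Information rent = (theta_H - theta_L) * q_L
Step 3: = 27 * 7/10
Step 4: = 189/10

189/10


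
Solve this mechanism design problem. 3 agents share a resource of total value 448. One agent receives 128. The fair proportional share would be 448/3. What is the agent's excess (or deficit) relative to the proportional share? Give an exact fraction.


Step 1: Proportional share = 448/3
Step 2: Agent's actual allocation = 128
Step 3: Excess = 128 - 448/3 = -64/3

-64/3


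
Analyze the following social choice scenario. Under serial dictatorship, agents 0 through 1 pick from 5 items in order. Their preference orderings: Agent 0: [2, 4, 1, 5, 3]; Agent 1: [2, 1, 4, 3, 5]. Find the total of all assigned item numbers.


Step 1: Agent 0 picks item 2
Step 2: Agent 1 picks item 1
Step 3: Sum = 2 + 1 = 3

3


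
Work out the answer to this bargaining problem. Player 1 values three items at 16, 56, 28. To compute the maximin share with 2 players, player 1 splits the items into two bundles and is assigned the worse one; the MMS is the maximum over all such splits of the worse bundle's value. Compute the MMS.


Step 1: Item values = 16, 56, 28
Step 2: Enumerate all 2-bundle partitions and take the smaller bundle:
  Partition 1: {16} vs {56,28} -> bundles 16, 84; min = 16
  Partition 2: {56} vs {16,28} -> bundles 56, 44; min = 44
  Partition 3: {28} vs {16,56} -> bundles 28, 72; min = 28
Step 3: MMS = max(16, 44, 28) = 44

44


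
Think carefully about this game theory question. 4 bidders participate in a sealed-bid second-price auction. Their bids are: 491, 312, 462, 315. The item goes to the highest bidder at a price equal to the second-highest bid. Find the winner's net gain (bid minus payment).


Step 1: Sort bids in descending order: 491, 462, 315, 312
Step 2: The winning bid is the highest: 491
Step 3: The payment equals the second-highest bid: 462
Step 4: Surplus = winner's bid - payment = 491 - 462 = 29

29


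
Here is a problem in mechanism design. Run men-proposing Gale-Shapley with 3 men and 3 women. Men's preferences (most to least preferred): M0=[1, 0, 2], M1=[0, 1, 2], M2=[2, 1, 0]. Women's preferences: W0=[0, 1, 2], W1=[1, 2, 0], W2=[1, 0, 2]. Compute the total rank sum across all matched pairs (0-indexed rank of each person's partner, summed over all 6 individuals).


Step 1: Run Gale-Shapley (men propose, women hold best offer):
  M0 proposes to W1; she accepts
  M1 proposes to W0; she accepts
  M2 proposes to W2; she accepts
Step 2: Final matching: W0-M1, W1-M0, W2-M2
Step 3: 0-indexed ranks (man's rank of his match, then woman's): 0 + 1 + 0 + 2 + 0 + 2
Step 4: Total rank sum = 5

5


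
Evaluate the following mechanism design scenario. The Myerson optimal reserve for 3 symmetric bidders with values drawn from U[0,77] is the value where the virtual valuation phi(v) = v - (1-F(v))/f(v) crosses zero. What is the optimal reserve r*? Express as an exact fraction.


Step 1: For U[0,77], F(v) = v/77 and f(v) = 1/77
Step 2: phi(v) = v - (1 - v/77)/(1/77) = v - (77 - v) = 2v - 77
Step 3: Set phi(r*) = 0: 2r* - 77 = 0
Step 4: r* = 77/2 (the number of bidders n = 3 does not enter)

77/2


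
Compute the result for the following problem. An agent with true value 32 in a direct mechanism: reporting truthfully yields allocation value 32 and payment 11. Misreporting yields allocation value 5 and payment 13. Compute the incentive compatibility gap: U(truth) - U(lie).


Step 1: U(truth) = value - payment = 32 - 11 = 21
Step 2: U(lie) = allocation - payment = 5 - 13 = -8
Step 3: IC gap = 21 - (-8) = 29

29


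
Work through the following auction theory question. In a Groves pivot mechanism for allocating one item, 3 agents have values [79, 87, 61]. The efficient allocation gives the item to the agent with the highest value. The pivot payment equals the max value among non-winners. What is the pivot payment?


Step 1: The efficient winner is agent 1 with value 87
Step 2: Other agents' values: [79, 61]
Step 3: Pivot payment = max(others) = 79
Step 4: The winner pays 79

79


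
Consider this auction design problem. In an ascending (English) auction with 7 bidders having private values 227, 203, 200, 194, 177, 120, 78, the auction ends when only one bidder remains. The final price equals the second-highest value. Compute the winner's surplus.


Step 1: Identify the highest value: 227
Step 2: Identify the second-highest value: 203
Step 3: The final price = second-highest value = 203
Step 4: Surplus = 227 - 203 = 24

24


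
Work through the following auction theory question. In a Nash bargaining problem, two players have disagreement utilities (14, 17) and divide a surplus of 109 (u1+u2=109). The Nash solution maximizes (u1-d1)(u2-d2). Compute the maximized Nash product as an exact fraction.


Step 1: The Nash solution splits surplus symmetrically above the disagreement point
Step 2: u1 = (total + d1 - d2)/2 = (109 + 14 - 17)/2 = 53
Step 3: u2 = (total - d1 + d2)/2 = (109 - 14 + 17)/2 = 56
Step 4: Nash product = (53 - 14) * (56 - 17)
Step 5: = 39 * 39 = 1521

1521


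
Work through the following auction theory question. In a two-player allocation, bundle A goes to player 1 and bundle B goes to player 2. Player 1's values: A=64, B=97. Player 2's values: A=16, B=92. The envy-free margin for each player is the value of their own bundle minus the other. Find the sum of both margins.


Step 1: Player 1's margin = v1(A) - v1(B) = 64 - 97 = -33
Step 2: Player 2's margin = v2(B) - v2(A) = 92 - 16 = 76
Step 3: Total margin = -33 + 76 = 43

43


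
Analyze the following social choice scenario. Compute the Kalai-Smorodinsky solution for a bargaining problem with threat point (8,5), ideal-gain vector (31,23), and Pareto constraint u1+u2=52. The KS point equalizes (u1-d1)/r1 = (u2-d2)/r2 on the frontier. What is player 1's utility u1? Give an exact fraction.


Step 1: At the KS point, (u1-d1)/r1 = (u2-d2)/r2 = t and u1+u2 = 52
Step 2: u1 = d1 + r1*t and u2 = d2 + r2*t, so (d1 + r1*t) + (d2 + r2*t) = 52
Step 3: t = (52 - 8 - 5)/(31 + 23) = 39/54 = 13/18
Step 4: u1 = d1 + r1*t = 8 + 31 * 13/18 = 547/18
Step 5: (Check: u2 = d2 + r2*t = 389/18; u1+u2 = 547/18 + 389/18 = 52, on the frontier.)

547/18


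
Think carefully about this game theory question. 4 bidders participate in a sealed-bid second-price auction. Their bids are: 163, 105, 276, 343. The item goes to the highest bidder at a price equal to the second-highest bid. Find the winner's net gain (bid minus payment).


Step 1: Sort bids in descending order: 343, 276, 163, 105
Step 2: The winning bid is the highest: 343
Step 3: The payment equals the second-highest bid: 276
Step 4: Surplus = winner's bid - payment = 343 - 276 = 67

67


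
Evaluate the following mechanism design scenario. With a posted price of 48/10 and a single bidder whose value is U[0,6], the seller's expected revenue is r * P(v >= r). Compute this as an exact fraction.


Step 1: Posted price r = 24/5, value support [0,6]
Step 2: P(v >= r) = (6 - 24/5)/6 = 1/5
Step 3: Expected revenue = r * P(v >= r) = 24/5 * 1/5
Step 4: Revenue = 24/25

24/25


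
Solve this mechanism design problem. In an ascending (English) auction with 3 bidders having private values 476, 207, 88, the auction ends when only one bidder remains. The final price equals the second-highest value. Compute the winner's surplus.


Step 1: Identify the highest value: 476
Step 2: Identify the second-highest value: 207
Step 3: The final price = second-highest value = 207
Step 4: Surplus = 476 - 207 = 269

269


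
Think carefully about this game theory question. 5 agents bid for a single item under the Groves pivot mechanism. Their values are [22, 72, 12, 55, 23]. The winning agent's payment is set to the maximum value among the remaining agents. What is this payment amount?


Step 1: The efficient winner is agent 1 with value 72
Step 2: Other agents' values: [22, 12, 55, 23]
Step 3: Pivot payment = max(others) = 55
Step 4: The winner pays 55

55


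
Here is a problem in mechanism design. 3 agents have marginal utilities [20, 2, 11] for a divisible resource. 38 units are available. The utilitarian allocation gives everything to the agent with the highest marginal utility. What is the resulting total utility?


Step 1: The marginal utilities are [20, 2, 11]
Step 2: The highest marginal utility is 20
Step 3: All 38 units go to that agent
Step 4: Total utility = 20 * 38 = 760

760


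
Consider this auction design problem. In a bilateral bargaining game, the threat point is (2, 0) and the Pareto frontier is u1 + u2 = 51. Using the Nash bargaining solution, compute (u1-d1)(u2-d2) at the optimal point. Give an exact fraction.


Step 1: The Nash solution splits surplus symmetrically above the disagreement point
Step 2: u1 = (total + d1 - d2)/2 = (51 + 2 - 0)/2 = 53/2
Step 3: u2 = (total - d1 + d2)/2 = (51 - 2 + 0)/2 = 49/2
Step 4: Nash product = (53/2 - 2) * (49/2 - 0)
Step 5: = 49/2 * 49/2 = 2401/4

2401/4


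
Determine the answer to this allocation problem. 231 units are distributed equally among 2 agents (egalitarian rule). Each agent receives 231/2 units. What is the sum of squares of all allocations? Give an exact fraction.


Step 1: Each agent's share = 231/2
Step 2: Square of each share = (231/2)^2 = 53361/4
Step 3: Sum of squares = 2 * 53361/4 = 53361/2

53361/2


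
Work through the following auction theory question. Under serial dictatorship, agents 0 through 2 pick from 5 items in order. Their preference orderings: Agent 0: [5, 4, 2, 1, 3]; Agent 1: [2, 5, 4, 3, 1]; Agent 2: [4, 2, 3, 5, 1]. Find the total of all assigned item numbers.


Step 1: Agent 0 picks item 5
Step 2: Agent 1 picks item 2
Step 3: Agent 2 picks item 4
Step 4: Sum = 5 + 2 + 4 = 11

11


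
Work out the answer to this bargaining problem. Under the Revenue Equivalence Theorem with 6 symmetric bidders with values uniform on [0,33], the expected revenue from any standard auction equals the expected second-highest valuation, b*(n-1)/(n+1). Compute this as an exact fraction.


Step 1: By Revenue Equivalence, expected revenue = b*(n-1)/(n+1)
Step 2: Substituting n = 6, b = 33
Step 3: Revenue = 33*(6-1)/(6+1) = 33*5/7
Step 4: Revenue = 165/7

165/7


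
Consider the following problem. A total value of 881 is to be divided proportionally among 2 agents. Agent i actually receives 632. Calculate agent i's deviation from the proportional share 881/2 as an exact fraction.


Step 1: Proportional share = 881/2
Step 2: Agent's actual allocation = 632
Step 3: Excess = 632 - 881/2 = 383/2

383/2


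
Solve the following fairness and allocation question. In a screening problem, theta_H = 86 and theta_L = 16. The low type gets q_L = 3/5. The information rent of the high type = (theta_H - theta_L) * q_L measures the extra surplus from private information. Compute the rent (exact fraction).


Step 1: theta_H - theta_L = 86 - 16 = 70
Step 2: Information rent = (theta_H - theta_L) * q_L
Step 3: = 70 * 3/5
Step 4: = 42

42


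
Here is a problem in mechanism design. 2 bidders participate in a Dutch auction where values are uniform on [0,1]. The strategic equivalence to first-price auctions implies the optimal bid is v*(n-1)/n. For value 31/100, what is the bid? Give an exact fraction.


Step 1: Dutch auctions are strategically equivalent to first-price auctions
Step 2: The equilibrium bid is b(v) = v*(n-1)/n
Step 3: b = 31/100 * 1/2
Step 4: b = 31/200

31/200


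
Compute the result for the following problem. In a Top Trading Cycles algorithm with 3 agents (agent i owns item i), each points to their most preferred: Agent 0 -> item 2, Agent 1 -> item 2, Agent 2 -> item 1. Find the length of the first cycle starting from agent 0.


Step 1: Trace the pointer graph from agent 0: 0 -> 2 -> 1 -> 2
Step 2: A cycle is detected when we revisit agent 2
Step 3: The cycle is: 2 -> 1 -> 2
Step 4: Cycle length = 2

2


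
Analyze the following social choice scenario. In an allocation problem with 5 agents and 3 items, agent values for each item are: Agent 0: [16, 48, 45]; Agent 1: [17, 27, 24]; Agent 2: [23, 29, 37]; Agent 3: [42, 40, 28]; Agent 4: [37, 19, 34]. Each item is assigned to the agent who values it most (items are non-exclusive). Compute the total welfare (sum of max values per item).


Step 1: For each item, find the maximum value among all agents.
Step 2: Item 0 -> Agent 3 (value 42)
Step 3: Item 1 -> Agent 0 (value 48)
Step 4: Item 2 -> Agent 0 (value 45)
Step 5: Total welfare = 42 + 48 + 45 = 135

135


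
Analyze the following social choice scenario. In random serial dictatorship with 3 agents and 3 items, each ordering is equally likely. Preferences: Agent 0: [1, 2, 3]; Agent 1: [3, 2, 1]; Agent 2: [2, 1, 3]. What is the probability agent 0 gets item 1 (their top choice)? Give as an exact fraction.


Step 1: Agent 0 wants item 1
Step 2: There are 6 possible orderings of agents
Step 3: In 6 orderings, agent 0 gets item 1
Step 4: Probability = 6/6 = 1

1


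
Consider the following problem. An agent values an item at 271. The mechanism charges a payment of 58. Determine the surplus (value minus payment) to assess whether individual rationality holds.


Step 1: Surplus = value - payment = 271 - 58 = 213
Step 2: IR is satisfied (surplus >= 0)

213


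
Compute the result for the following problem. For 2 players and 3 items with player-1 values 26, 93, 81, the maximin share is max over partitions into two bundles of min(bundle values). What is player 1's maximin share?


Step 1: Item values = 26, 93, 81
Step 2: Enumerate all 2-bundle partitions and take the smaller bundle:
  Partition 1: {26} vs {93,81} -> bundles 26, 174; min = 26
  Partition 2: {93} vs {26,81} -> bundles 93, 107; min = 93
  Partition 3: {81} vs {26,93} -> bundles 81, 119; min = 81
Step 3: MMS = max(26, 93, 81) = 93

93


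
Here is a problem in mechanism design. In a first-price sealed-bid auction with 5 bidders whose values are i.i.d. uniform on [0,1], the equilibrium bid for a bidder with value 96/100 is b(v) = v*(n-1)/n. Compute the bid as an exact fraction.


Step 1: The symmetric BNE bidding function is b(v) = v * (n-1) / n
Step 2: Substitute v = 24/25 and n = 5
Step 3: b = 24/25 * 4/5
Step 4: b = 96/125

96/125


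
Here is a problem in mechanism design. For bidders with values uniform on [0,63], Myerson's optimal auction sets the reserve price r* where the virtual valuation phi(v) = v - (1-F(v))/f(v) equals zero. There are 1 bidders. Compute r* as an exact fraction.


Step 1: For U[0,63], F(v) = v/63 and f(v) = 1/63
Step 2: phi(v) = v - (1 - v/63)/(1/63) = v - (63 - v) = 2v - 63
Step 3: Set phi(r*) = 0: 2r* - 63 = 0
Step 4: r* = 63/2 (the number of bidders n = 1 does not enter)

63/2


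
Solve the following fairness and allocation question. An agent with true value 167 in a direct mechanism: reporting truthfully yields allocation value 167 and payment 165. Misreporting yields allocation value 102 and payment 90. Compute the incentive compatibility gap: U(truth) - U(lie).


Step 1: U(truth) = value - payment = 167 - 165 = 2
Step 2: U(lie) = allocation - payment = 102 - 90 = 12
Step 3: IC gap = 2 - 12 = -10

-10


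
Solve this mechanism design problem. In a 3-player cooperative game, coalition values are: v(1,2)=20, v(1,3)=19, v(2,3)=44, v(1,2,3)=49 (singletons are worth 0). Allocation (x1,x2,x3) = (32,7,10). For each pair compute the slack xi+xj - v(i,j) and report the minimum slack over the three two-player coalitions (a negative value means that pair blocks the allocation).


Step 1: Slack for coalition (1,2): x1+x2 - v12 = 39 - 20 = 19
Step 2: Slack for coalition (1,3): x1+x3 - v13 = 42 - 19 = 23
Step 3: Slack for coalition (2,3): x2+x3 - v23 = 17 - 44 = -27
Step 4: Minimum slack = min(19, 23, -27) = -27, attained by (2,3); coalition (2,3) can block (slack < 0), so the allocation is not in the core

-27


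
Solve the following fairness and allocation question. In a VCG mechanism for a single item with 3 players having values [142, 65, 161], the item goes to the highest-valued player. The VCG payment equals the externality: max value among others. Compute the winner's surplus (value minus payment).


Step 1: The winner is the agent with the highest value: agent 2 with value 161
Step 2: Values of other agents: [142, 65]
Step 3: VCG payment = max of others' values = 142
Step 4: Surplus = 161 - 142 = 19

19


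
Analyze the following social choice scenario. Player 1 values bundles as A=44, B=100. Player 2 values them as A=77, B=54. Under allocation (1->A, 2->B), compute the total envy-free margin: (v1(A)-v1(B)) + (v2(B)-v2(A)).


Step 1: Player 1's margin = v1(A) - v1(B) = 44 - 100 = -56
Step 2: Player 2's margin = v2(B) - v2(A) = 54 - 77 = -23
Step 3: Total margin = -56 + -23 = -79

-79


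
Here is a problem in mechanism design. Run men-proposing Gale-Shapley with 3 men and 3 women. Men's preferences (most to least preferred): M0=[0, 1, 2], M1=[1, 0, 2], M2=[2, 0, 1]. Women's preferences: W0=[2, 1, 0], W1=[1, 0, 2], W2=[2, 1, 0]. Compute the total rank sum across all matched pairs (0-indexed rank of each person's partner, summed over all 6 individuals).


Step 1: Run Gale-Shapley (men propose, women hold best offer):
  M0 proposes to W0; she accepts
  M1 proposes to W1; she accepts
  M2 proposes to W2; she accepts
Step 2: Final matching: W0-M0, W1-M1, W2-M2
Step 3: 0-indexed ranks (man's rank of his match, then woman's): 0 + 2 + 0 + 0 + 0 + 0
Step 4: Total rank sum = 2

2


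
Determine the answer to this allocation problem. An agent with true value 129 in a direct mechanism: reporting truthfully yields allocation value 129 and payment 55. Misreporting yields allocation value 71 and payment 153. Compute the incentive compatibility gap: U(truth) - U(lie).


Step 1: U(truth) = value - payment = 129 - 55 = 74
Step 2: U(lie) = allocation - payment = 71 - 153 = -82
Step 3: IC gap = 74 - (-82) = 156

156


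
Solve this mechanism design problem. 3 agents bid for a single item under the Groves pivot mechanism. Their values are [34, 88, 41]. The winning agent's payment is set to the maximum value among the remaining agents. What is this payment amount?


Step 1: The efficient winner is agent 1 with value 88
Step 2: Other agents' values: [34, 41]
Step 3: Pivot payment = max(others) = 41
Step 4: The winner pays 41

41


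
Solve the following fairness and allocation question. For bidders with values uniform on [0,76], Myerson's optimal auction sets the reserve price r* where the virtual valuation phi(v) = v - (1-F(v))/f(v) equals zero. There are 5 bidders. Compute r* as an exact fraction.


Step 1: For U[0,76], F(v) = v/76 and f(v) = 1/76
Step 2: phi(v) = v - (1 - v/76)/(1/76) = v - (76 - v) = 2v - 76
Step 3: Set phi(r*) = 0: 2r* - 76 = 0
Step 4: r* = 76/2 = 38 (the number of bidders n = 5 does not enter)

38


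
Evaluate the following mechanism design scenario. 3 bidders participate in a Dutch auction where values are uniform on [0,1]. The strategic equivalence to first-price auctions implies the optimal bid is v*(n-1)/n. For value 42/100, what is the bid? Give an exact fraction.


Step 1: Dutch auctions are strategically equivalent to first-price auctions
Step 2: The equilibrium bid is b(v) = v*(n-1)/n
Step 3: b = 21/50 * 2/3
Step 4: b = 7/25

7/25


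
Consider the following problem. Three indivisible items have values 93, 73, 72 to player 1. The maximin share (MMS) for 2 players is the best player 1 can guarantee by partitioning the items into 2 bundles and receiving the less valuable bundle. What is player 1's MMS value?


Step 1: Item values = 93, 73, 72
Step 2: Enumerate all 2-bundle partitions and take the smaller bundle:
  Partition 1: {93} vs {73,72} -> bundles 93, 145; min = 93
  Partition 2: {73} vs {93,72} -> bundles 73, 165; min = 73
  Partition 3: {72} vs {93,73} -> bundles 72, 166; min = 72
Step 3: MMS = max(93, 73, 72) = 93

93


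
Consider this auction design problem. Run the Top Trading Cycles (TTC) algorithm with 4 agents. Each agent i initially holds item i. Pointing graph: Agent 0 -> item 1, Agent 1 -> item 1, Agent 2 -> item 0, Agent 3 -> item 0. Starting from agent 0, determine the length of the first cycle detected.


Step 1: Trace the pointer graph from agent 0: 0 -> 1 -> 1
Step 2: A cycle is detected when we revisit agent 1
Step 3: The cycle is: 1 -> 1
Step 4: Cycle length = 1

1


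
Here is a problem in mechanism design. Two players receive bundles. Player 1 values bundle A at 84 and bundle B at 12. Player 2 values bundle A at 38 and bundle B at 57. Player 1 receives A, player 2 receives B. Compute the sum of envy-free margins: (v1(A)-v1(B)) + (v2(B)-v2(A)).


Step 1: Player 1's margin = v1(A) - v1(B) = 84 - 12 = 72
Step 2: Player 2's margin = v2(B) - v2(A) = 57 - 38 = 19
Step 3: Total margin = 72 + 19 = 91

91


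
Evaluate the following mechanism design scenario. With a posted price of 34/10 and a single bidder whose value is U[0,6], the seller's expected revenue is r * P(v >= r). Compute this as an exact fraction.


Step 1: Posted price r = 17/5, value support [0,6]
Step 2: P(v >= r) = (6 - 17/5)/6 = 13/30
Step 3: Expected revenue = r * P(v >= r) = 17/5 * 13/30
Step 4: Revenue = 221/150

221/150


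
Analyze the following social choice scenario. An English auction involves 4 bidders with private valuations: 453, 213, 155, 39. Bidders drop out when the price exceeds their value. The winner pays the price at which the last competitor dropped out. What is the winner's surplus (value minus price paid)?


Step 1: Identify the highest value: 453
Step 2: Identify the second-highest value: 213
Step 3: The final price = second-highest value = 213
Step 4: Surplus = 453 - 213 = 240

240


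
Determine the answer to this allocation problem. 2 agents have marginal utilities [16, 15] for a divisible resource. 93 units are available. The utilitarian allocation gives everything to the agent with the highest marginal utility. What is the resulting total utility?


Step 1: The marginal utilities are [16, 15]
Step 2: The highest marginal utility is 16
Step 3: All 93 units go to that agent
Step 4: Total utility = 16 * 93 = 1488

1488


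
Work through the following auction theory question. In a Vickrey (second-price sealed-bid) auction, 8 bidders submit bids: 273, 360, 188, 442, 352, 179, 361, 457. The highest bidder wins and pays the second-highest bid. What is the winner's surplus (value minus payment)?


Step 1: Sort bids in descending order: 457, 442, 361, 360, 352, 273, 188, 179
Step 2: The winning bid is the highest: 457
Step 3: The payment equals the second-highest bid: 442
Step 4: Surplus = winner's bid - payment = 457 - 442 = 15

15


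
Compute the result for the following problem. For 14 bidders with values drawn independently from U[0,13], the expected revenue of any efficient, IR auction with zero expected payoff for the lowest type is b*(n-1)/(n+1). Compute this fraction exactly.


Step 1: By Revenue Equivalence, expected revenue = b*(n-1)/(n+1)
Step 2: Substituting n = 14, b = 13
Step 3: Revenue = 13*(14-1)/(14+1) = 13*13/15
Step 4: Revenue = 169/15

169/15


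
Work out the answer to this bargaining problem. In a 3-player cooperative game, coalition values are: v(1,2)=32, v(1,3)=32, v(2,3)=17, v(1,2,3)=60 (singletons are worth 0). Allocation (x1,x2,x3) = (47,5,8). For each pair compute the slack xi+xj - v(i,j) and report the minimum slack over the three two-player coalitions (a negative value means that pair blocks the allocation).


Step 1: Slack for coalition (1,2): x1+x2 - v12 = 52 - 32 = 20
Step 2: Slack for coalition (1,3): x1+x3 - v13 = 55 - 32 = 23
Step 3: Slack for coalition (2,3): x2+x3 - v23 = 13 - 17 = -4
Step 4: Minimum slack = min(20, 23, -4) = -4, attained by (2,3); coalition (2,3) can block (slack < 0), so the allocation is not in the core

-4


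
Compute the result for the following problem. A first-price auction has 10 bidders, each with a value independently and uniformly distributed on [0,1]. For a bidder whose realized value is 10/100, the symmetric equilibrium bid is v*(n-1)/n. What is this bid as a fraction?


Step 1: The symmetric BNE bidding function is b(v) = v * (n-1) / n
Step 2: Substitute v = 1/10 and n = 10
Step 3: b = 1/10 * 9/10
Step 4: b = 9/100

9/100


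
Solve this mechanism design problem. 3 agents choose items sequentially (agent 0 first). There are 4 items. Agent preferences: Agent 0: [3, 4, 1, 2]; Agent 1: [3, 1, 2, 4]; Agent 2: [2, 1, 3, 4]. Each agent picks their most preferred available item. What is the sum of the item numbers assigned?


Step 1: Agent 0 picks item 3
Step 2: Agent 1 picks item 1
Step 3: Agent 2 picks item 2
Step 4: Sum = 3 + 1 + 2 = 6

6


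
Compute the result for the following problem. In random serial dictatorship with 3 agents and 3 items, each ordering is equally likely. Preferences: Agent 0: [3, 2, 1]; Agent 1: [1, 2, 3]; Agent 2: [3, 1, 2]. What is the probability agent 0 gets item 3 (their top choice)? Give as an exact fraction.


Step 1: Agent 0 wants item 3
Step 2: There are 6 possible orderings of agents
Step 3: In 3 orderings, agent 0 gets item 3
Step 4: Probability = 3/6 = 1/2

1/2
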